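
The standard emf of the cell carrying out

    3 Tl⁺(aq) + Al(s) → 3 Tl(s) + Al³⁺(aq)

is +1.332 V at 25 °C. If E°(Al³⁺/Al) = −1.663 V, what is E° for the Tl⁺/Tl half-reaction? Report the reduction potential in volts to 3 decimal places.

−0.331 V

In the reaction as written the Tl⁺/Tl couple is reduced (cathode) and Al³⁺/Al is oxidized (anode), so E°cell = E°(Tl⁺/Tl) − E°(Al³⁺/Al).
E°(Tl⁺/Tl) = E°cell + E°(anode) = +1.332 + (−1.663) = −0.331 V.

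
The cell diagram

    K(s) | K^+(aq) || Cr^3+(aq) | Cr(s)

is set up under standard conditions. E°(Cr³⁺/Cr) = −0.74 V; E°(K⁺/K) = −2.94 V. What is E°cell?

By convention the left-hand electrode in cell notation is the anode (oxidation) and the right-hand electrode is the cathode (reduction).
E°cell = E°(right) − E°(left) = −0.74 − (−2.94) = +2.20 V.

+2.20 V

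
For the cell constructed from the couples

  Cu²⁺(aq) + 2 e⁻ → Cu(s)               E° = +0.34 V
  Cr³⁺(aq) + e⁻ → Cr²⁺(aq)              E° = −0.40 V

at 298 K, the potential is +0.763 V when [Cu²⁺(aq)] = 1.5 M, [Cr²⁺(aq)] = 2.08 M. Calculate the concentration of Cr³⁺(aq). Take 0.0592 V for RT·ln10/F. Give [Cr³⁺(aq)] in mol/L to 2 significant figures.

1.0 M

With Cu²⁺/Cu at the cathode and Cr³⁺/Cr²⁺ at the anode, E°cell = +0.34 − (−0.40) = +0.74 V (n = 2).
Rearranging E = E° − (0.0592/n)·log Q gives log Q = 2(+0.74 − (+0.763))/0.0592 = −0.777.
The balanced reaction is Cu²⁺(aq) + 2 Cr²⁺(aq) → Cu(s) + 2 Cr³⁺(aq), so Q = [Cr³⁺(aq)]^2 / ([Cu²⁺(aq)]·[Cr²⁺(aq)]^2).
Substituting the known concentrations and solving, log [Cr³⁺(aq)] = 0.018 and [Cr³⁺(aq)] = 1.0 M.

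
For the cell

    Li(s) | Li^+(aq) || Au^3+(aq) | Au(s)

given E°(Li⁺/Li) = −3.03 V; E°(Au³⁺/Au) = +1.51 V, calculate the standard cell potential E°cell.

By convention the left-hand electrode in cell notation is the anode (oxidation) and the right-hand electrode is the cathode (reduction).
E°cell = E°(right) − E°(left) = +1.51 − (−3.03) = +4.54 V.

+4.54 V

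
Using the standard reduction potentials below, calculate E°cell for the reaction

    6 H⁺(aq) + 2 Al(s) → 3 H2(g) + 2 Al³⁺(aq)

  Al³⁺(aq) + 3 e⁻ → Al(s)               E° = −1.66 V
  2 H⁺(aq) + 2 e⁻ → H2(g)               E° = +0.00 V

+1.66 V

In the reaction as written, H⁺(aq) is reduced (cathode) and Al³⁺(aq) is produced by oxidation at the anode.
E°cell = E°(cathode) − E°(anode) = +0.00 − (−1.66) = +1.66 V.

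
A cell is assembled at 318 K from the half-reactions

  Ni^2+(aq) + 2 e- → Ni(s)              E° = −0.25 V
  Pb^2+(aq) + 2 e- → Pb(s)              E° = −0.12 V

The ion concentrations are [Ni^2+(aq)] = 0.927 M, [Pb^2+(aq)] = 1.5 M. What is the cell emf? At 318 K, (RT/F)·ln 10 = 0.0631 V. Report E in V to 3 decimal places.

+0.137 V

Since E°(Pb²⁺/Pb) > E°(Ni²⁺/Ni), Pb²⁺/Pb serves as the cathode.
E°cell = −0.12 − (−0.25) = +0.13 V, with n = 2 electrons transferred.
Balancing gives Pb^2+(aq) + Ni(s) → Pb(s) + Ni^2+(aq); hence Q = [Ni^2+(aq)] / [Pb^2+(aq)] = 0.618 (log Q = −0.209).
Applying E = E° − (RT ln10/nF)·log Q gives +0.13 − (0.0631/2)(−0.209) = +0.137 V.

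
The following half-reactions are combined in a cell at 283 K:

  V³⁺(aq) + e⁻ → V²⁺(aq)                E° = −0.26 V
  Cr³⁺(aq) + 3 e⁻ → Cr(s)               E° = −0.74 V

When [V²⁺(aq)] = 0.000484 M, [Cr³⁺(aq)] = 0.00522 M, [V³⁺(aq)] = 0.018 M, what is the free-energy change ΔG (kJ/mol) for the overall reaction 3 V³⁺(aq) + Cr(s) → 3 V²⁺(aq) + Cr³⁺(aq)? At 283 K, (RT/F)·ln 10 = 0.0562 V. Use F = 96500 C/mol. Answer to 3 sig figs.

−177 kJ/mol

With V³⁺/V²⁺ reduced at the cathode, E°cell = −0.26 − (−0.74) = +0.48 V and n = 3.
Here Q = ([V²⁺(aq)]^3·[Cr³⁺(aq)]) / [V³⁺(aq)]^3 = 1.01×10^−7 (log Q = −6.994), giving E = +0.48 − (0.0562/3)·(−6.994) = +0.6110 V.
Then ΔG = −nFE = −3 × 96500 × +0.6110 J/mol = −177 kJ/mol.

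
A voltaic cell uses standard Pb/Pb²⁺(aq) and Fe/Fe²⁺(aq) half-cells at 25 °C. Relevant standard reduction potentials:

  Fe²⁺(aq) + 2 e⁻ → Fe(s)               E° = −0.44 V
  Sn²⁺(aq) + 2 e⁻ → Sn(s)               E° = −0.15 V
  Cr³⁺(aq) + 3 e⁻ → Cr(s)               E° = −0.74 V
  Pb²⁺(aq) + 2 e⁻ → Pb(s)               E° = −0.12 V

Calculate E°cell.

Of the two couples in this cell, the one with the more positive reduction potential is reduced at the cathode: here that is Pb²⁺/Pb (−0.12 V); Fe²⁺/Fe (−0.44 V) is the anode.
E°cell = E°(cathode) − E°(anode) = −0.12 − (−0.44) = +0.32 V.

+0.32 V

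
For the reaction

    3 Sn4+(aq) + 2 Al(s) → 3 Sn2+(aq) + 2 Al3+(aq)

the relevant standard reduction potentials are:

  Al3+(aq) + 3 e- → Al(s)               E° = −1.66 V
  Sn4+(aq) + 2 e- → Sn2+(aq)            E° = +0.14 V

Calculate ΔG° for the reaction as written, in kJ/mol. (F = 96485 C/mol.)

−1042 kJ/mol

In the reaction as written Sn4+(aq) is reduced, so the Sn⁴⁺/Sn²⁺ couple is the cathode and Al³⁺/Al is the anode.
E°cell = +0.14 − (−1.66) = +1.80 V; balancing electrons gives n = 6.
ΔG° = −nFE°cell = −(6)(96485)(+1.80) J/mol = −1042 kJ/mol.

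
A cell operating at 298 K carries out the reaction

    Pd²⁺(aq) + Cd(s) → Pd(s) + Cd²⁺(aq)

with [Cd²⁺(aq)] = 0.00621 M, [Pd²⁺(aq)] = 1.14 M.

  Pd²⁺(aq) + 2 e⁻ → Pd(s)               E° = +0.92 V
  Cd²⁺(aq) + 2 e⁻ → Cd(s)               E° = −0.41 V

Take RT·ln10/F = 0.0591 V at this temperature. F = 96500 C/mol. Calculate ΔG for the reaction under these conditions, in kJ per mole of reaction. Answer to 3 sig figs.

With Pd²⁺/Pd reduced at the cathode, E°cell = +0.92 − (−0.41) = +1.33 V and n = 2.
Q = [Cd²⁺(aq)] / [Pd²⁺(aq)] = 0.00545, so log Q = −2.264 and E = +1.33 − (0.0591/2)(−2.264) = +1.3969 V.
ΔG = −nFE = −(2)(96500)(+1.3969) J/mol = −270 kJ/mol.

−270 kJ/mol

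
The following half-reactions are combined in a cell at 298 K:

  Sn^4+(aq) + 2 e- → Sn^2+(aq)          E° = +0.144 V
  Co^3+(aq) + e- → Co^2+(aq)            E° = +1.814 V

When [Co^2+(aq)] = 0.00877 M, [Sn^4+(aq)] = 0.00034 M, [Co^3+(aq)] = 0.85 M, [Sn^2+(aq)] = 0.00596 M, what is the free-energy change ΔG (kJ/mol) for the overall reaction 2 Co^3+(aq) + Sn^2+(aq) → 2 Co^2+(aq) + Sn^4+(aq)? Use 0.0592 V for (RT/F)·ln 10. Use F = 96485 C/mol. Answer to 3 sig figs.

E°cell = +1.814 − (+0.144) = +1.670 V; the balanced reaction transfers n = 2 electrons.
The reaction quotient is ([Co^2+(aq)]^2·[Sn^4+(aq)]) / ([Co^3+(aq)]^2·[Sn^2+(aq)]) = 6.07×10^−6; by Nernst, E = +1.670 − (0.0592/2)(−5.217) = +1.8244 V.
Then ΔG = −nFE = −2 × 96485 × +1.8244 J/mol = −352 kJ/mol.

−352 kJ/mol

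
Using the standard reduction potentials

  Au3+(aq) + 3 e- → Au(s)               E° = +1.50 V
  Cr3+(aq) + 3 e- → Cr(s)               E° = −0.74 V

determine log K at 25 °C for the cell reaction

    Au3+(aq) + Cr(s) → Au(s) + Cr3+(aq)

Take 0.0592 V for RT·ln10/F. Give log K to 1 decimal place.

The Au³⁺/Au couple is reduced (cathode); E°cell = +1.50 − (−0.74) = +2.24 V with n = 3.
At equilibrium E = 0, so log K = nE°cell / 0.0592 = (3)(+2.24) / 0.0592 = 113.5.

log K = 113.5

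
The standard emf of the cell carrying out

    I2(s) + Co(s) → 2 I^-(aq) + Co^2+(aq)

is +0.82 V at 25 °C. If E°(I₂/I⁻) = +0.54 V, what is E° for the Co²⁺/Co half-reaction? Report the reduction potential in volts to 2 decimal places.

−0.28 V

In the reaction as written the I₂/I⁻ couple is reduced (cathode) and Co²⁺/Co is oxidized (anode), so E°cell = E°(I₂/I⁻) − E°(Co²⁺/Co).
E°(Co²⁺/Co) = E°(cathode) − E°cell = +0.54 − (+0.82) = −0.28 V.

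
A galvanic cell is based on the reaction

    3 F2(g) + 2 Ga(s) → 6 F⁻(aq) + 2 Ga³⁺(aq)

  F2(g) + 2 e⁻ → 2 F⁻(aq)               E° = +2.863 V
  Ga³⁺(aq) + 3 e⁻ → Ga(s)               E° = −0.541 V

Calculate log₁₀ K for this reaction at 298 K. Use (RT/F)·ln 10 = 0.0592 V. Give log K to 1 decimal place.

log K = 345.0

The F₂/F⁻ couple is reduced (cathode); E°cell = +2.863 − (−0.541) = +3.404 V with n = 6.
At equilibrium E = 0, so log K = nE°cell / 0.0592 = (6)(+3.404) / 0.0592 = 345.0.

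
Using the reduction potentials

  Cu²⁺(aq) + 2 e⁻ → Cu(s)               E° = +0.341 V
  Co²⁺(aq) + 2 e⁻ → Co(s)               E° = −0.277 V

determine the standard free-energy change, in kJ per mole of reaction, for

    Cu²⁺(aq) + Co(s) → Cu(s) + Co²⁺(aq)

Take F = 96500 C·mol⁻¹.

−119 kJ/mol

In the reaction as written Cu²⁺(aq) is reduced, so the Cu²⁺/Cu couple is the cathode and Co²⁺/Co is the anode.
E°cell = +0.341 − (−0.277) = +0.618 V; balancing electrons gives n = 2.
ΔG° = −nFE°cell = −(2)(96500)(+0.618) J/mol = −119 kJ/mol.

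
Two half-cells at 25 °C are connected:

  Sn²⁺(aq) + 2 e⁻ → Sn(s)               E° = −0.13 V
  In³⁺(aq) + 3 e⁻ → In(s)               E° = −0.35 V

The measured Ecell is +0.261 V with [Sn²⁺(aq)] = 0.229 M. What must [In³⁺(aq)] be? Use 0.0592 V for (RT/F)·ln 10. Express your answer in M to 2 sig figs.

0.00092 M

With Sn²⁺/Sn at the cathode and In³⁺/In at the anode, E°cell = −0.13 − (−0.35) = +0.22 V (n = 6).
Rearranging E = E° − (0.0592/n)·log Q gives log Q = 6(+0.22 − (+0.261))/0.0592 = −4.155.
The balanced reaction is 3 Sn²⁺(aq) + 2 In(s) → 3 Sn(s) + 2 In³⁺(aq), so Q = [In³⁺(aq)]^2 / [Sn²⁺(aq)]^3.
Substituting the known concentrations and solving, log [In³⁺(aq)] = −3.038 and [In³⁺(aq)] = 0.00092 M.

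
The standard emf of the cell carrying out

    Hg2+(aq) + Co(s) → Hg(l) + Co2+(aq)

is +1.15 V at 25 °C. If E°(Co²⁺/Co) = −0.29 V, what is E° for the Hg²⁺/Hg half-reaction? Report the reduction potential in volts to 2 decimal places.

+0.86 V

In the reaction as written the Hg²⁺/Hg couple is reduced (cathode) and Co²⁺/Co is oxidized (anode), so E°cell = E°(Hg²⁺/Hg) − E°(Co²⁺/Co).
E°(Hg²⁺/Hg) = E°cell + E°(anode) = +1.15 + (−0.29) = +0.86 V.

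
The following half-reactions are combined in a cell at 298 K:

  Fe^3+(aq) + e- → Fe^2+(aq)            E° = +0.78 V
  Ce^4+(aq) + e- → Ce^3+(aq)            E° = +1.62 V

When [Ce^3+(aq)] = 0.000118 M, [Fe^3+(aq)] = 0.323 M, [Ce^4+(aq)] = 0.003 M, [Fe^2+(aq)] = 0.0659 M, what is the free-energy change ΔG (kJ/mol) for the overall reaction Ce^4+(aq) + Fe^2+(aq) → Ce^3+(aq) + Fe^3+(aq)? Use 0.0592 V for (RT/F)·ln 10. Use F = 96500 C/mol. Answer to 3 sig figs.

E°cell = +1.62 − (+0.78) = +0.84 V; the balanced reaction transfers n = 1 electron.
Q = ([Ce^3+(aq)]·[Fe^3+(aq)]) / ([Ce^4+(aq)]·[Fe^2+(aq)]) = 0.193, so log Q = −0.715 and E = +0.84 − (0.0592/1)(−0.715) = +0.8823 V.
ΔG = −nFE = −(1)(96500)(+0.8823) J/mol = −85.1 kJ/mol.

−85.1 kJ/mol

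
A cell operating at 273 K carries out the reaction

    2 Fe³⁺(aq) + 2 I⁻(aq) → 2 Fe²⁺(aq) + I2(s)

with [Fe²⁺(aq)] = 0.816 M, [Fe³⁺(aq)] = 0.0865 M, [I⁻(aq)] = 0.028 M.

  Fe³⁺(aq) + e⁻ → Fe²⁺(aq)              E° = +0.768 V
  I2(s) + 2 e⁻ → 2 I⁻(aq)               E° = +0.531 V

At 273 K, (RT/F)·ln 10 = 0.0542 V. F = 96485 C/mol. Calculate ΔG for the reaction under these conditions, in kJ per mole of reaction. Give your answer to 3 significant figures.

−19.3 kJ/mol

With Fe³⁺/Fe²⁺ reduced at the cathode, E°cell = +0.768 − (+0.531) = +0.237 V and n = 2.
The reaction quotient is [Fe²⁺(aq)]^2 / ([Fe³⁺(aq)]^2·[I⁻(aq)]^2) = 1.14×10^5; by Nernst, E = +0.237 − (0.0542/2)(5.055) = +0.1000 V.
Then ΔG = −nFE = −2 × 96485 × +0.1000 J/mol = −19.3 kJ/mol.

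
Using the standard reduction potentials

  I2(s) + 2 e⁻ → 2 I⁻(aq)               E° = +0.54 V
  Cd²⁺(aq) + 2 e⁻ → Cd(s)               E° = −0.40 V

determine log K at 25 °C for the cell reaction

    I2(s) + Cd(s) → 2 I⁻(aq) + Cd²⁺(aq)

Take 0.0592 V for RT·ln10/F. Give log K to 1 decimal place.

log K = 31.8

The I₂/I⁻ couple is reduced (cathode); E°cell = +0.54 − (−0.40) = +0.94 V with n = 2.
At equilibrium E = 0, so log K = nE°cell / 0.0592 = (2)(+0.94) / 0.0592 = 31.8.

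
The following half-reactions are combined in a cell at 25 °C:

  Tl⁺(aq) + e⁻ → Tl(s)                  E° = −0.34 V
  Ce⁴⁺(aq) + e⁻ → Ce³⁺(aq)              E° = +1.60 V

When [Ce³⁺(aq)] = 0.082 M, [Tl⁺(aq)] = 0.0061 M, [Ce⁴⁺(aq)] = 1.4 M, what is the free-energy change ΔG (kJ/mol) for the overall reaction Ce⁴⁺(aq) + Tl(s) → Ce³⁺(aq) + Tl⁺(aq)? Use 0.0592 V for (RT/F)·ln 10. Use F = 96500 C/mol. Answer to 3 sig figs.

−207 kJ/mol

E°cell = +1.60 − (−0.34) = +1.94 V; the balanced reaction transfers n = 1 electron.
Q = ([Ce³⁺(aq)]·[Tl⁺(aq)]) / [Ce⁴⁺(aq)] = 0.000357, so log Q = −3.447 and E = +1.94 − (0.0592/1)(−3.447) = +2.1441 V.
Then ΔG = −nFE = −1 × 96500 × +2.1441 J/mol = −207 kJ/mol.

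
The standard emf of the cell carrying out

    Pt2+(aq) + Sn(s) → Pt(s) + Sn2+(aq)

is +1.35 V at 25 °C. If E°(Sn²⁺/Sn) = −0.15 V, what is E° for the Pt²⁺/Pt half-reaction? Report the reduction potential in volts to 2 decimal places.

+1.20 V

In the reaction as written the Pt²⁺/Pt couple is reduced (cathode) and Sn²⁺/Sn is oxidized (anode), so E°cell = E°(Pt²⁺/Pt) − E°(Sn²⁺/Sn).
E°(Pt²⁺/Pt) = E°cell + E°(anode) = +1.35 + (−0.15) = +1.20 V.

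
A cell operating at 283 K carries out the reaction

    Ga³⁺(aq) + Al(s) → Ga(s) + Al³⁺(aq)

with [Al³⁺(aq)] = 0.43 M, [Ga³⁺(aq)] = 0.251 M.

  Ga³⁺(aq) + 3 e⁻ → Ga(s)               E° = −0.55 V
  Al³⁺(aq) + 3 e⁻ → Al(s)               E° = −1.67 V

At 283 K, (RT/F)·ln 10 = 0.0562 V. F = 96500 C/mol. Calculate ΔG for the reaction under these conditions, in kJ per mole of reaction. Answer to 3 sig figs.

−323 kJ/mol

The standard cell potential is −0.55 − (−1.67) = +1.12 V, with n = 3 electrons in the balanced equation.
Here Q = [Al³⁺(aq)] / [Ga³⁺(aq)] = 1.71 (log Q = 0.234), giving E = +1.12 − (0.0562/3)·(0.234) = +1.1156 V.
Finally ΔG = −nFE = −(3)(96500 C/mol)(+1.1156 V) = −323 kJ/mol.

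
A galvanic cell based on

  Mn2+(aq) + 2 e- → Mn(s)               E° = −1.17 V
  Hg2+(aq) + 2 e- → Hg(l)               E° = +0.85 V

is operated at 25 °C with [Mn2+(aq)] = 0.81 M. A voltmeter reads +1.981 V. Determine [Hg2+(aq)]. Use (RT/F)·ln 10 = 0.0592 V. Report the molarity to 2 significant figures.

With Hg²⁺/Hg at the cathode and Mn²⁺/Mn at the anode, E°cell = +0.85 − (−1.17) = +2.02 V (n = 2).
Rearranging E = E° − (0.0592/n)·log Q gives log Q = 2(+2.02 − (+1.981))/0.0592 = 1.318.
The balanced reaction is Hg2+(aq) + Mn(s) → Hg(l) + Mn2+(aq), so Q = [Mn2+(aq)] / [Hg2+(aq)].
Isolating [Hg2+(aq)] in Q = 10^{1.318} yields log [Hg2+(aq)] = −1.410, i.e. 0.039 M.

0.039 M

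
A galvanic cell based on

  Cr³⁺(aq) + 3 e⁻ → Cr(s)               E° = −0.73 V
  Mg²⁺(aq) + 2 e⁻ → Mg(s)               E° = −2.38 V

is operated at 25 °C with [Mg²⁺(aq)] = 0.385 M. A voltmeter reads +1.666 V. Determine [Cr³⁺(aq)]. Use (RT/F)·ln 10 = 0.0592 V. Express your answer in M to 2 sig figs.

With Cr³⁺/Cr at the cathode and Mg²⁺/Mg at the anode, E°cell = −0.73 − (−2.38) = +1.65 V (n = 6).
Rearranging E = E° − (0.0592/n)·log Q gives log Q = 6(+1.65 − (+1.666))/0.0592 = −1.622.
For 2 Cr³⁺(aq) + 3 Mg(s) → 2 Cr(s) + 3 Mg²⁺(aq), the reaction quotient is Q = [Mg²⁺(aq)]^3 / [Cr³⁺(aq)]^2.
Isolating [Cr³⁺(aq)] in Q = 10^{−1.622} yields log [Cr³⁺(aq)] = 0.189, i.e. 1.5 M.

1.5 M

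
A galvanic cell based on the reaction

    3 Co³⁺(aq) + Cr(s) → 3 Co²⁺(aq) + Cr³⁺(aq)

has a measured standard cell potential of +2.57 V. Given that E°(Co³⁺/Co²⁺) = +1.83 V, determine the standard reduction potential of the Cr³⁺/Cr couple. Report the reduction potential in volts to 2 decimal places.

In the reaction as written the Co³⁺/Co²⁺ couple is reduced (cathode) and Cr³⁺/Cr is oxidized (anode), so E°cell = E°(Co³⁺/Co²⁺) − E°(Cr³⁺/Cr).
E°(Cr³⁺/Cr) = E°(cathode) − E°cell = +1.83 − (+2.57) = −0.74 V.

−0.74 V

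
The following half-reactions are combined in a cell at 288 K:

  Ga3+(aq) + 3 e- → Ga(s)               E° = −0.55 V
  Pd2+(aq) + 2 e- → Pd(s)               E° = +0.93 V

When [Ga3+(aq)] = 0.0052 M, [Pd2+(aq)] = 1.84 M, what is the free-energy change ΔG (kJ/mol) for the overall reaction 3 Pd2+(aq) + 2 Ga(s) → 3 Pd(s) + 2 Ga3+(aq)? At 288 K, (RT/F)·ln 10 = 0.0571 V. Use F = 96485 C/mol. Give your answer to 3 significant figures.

The standard cell potential is +0.93 − (−0.55) = +1.48 V, with n = 6 electrons in the balanced equation.
Q = [Ga3+(aq)]^2 / [Pd2+(aq)]^3 = 4.34×10^−6, so log Q = −5.362 and E = +1.48 − (0.0571/6)(−5.362) = +1.5310 V.
Then ΔG = −nFE = −6 × 96485 × +1.5310 J/mol = −886 kJ/mol.

−886 kJ/mol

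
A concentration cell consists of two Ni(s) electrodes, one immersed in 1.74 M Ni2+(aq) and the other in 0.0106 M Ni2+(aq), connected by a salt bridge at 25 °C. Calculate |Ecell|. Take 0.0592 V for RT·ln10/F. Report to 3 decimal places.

For a concentration cell E°cell = 0, since both electrodes use the same couple.
The compartment with the higher Ni2+(aq) concentration (1.74 M) acts as the cathode; ions are reduced there and produced at the dilute (0.0106 M) anode.
With n = 2, Ecell = −(0.0592/2)·log([dilute]/[conc]) = −(0.0592/2)·log(0.0106/1.74) = +0.066 V.

0.066 V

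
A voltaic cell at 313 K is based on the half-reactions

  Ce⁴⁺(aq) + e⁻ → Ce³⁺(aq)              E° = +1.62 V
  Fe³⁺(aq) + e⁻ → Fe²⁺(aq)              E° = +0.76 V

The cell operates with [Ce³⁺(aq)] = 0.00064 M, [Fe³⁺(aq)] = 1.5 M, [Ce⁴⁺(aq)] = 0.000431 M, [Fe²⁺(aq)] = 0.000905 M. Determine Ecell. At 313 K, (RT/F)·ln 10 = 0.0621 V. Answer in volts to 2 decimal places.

+0.65 V

Ce⁴⁺/Ce³⁺ is reduced (cathode, E° = +1.62 V) and Fe³⁺/Fe²⁺ is oxidized (anode).
E°cell = E°cat − E°an = +1.62 − (+0.76) = +0.86 V; n = 1.
For the overall reaction Ce⁴⁺(aq) + Fe²⁺(aq) → Ce³⁺(aq) + Fe³⁺(aq), Q = ([Ce³⁺(aq)]·[Fe³⁺(aq)]) / ([Ce⁴⁺(aq)]·[Fe²⁺(aq)]) = 2.46×10^3, giving log Q = 3.391.
By the Nernst equation, E = +0.86 − (0.0621/1)·(3.391) = +0.65 V.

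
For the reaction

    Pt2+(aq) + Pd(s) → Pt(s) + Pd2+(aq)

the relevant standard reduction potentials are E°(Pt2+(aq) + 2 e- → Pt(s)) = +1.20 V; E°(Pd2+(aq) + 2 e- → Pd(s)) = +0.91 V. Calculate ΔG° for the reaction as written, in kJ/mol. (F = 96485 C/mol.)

−56.0 kJ/mol

In the reaction as written Pt2+(aq) is reduced, so the Pt²⁺/Pt couple is the cathode and Pd²⁺/Pd is the anode.
E°cell = +1.20 − (+0.91) = +0.29 V; balancing electrons gives n = 2.
ΔG° = −nFE°cell = −(2)(96485)(+0.29) J/mol = −56.0 kJ/mol.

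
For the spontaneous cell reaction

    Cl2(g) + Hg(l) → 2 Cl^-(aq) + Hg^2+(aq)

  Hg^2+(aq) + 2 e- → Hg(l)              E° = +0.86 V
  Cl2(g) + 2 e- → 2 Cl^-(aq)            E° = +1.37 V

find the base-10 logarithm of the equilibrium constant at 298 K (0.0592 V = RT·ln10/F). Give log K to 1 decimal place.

log K = 17.2

The Cl₂/Cl⁻ couple is reduced (cathode); E°cell = +1.37 − (+0.86) = +0.51 V with n = 2.
At equilibrium E = 0, so log K = nE°cell / 0.0592 = (2)(+0.51) / 0.0592 = 17.2.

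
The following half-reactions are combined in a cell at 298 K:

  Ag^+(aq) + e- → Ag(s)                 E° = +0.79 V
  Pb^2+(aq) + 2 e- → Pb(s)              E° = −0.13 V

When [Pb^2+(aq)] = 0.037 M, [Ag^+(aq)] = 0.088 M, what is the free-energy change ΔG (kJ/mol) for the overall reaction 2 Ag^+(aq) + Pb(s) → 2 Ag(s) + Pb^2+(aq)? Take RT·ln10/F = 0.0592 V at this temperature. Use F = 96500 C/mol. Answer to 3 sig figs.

With Ag⁺/Ag reduced at the cathode, E°cell = +0.79 − (−0.13) = +0.92 V and n = 2.
Here Q = [Pb^2+(aq)] / [Ag^+(aq)]^2 = 4.78 (log Q = 0.679), giving E = +0.92 − (0.0592/2)·(0.679) = +0.8999 V.
ΔG = −nFE = −(2)(96500)(+0.8999) J/mol = −174 kJ/mol.

−174 kJ/mol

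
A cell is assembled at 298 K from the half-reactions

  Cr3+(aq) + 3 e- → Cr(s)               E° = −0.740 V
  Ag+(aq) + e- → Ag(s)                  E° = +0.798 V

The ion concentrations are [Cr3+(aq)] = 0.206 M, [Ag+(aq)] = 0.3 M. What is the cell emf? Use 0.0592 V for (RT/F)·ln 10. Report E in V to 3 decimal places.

+1.521 V

Since E°(Ag⁺/Ag) > E°(Cr³⁺/Cr), Ag⁺/Ag serves as the cathode.
E°cell = E°cat − E°an = +0.798 − (−0.740) = +1.538 V; n = 3.
For the overall reaction 3 Ag+(aq) + Cr(s) → 3 Ag(s) + Cr3+(aq), Q = [Cr3+(aq)] / [Ag+(aq)]^3 = 7.63, giving log Q = 0.883.
By the Nernst equation, E = +1.538 − (0.0592/3)·(0.883) = +1.521 V.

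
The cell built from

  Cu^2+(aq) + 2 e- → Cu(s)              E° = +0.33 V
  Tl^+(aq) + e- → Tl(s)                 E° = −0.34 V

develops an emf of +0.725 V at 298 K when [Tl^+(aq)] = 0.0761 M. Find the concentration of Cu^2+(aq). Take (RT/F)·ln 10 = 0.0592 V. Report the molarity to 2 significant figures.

The Cu²⁺/Cu couple has the larger reduction potential, so it is the cathode: E°cell = +0.33 − (−0.34) = +0.67 V and n = 2.
Rearranging E = E° − (0.0592/n)·log Q gives log Q = 2(+0.67 − (+0.725))/0.0592 = −1.858.
The balanced reaction is Cu^2+(aq) + 2 Tl(s) → Cu(s) + 2 Tl^+(aq), so Q = [Tl^+(aq)]^2 / [Cu^2+(aq)].
Isolating [Cu^2+(aq)] in Q = 10^{−1.858} yields log [Cu^2+(aq)] = −0.379, i.e. 0.42 M.

0.42 M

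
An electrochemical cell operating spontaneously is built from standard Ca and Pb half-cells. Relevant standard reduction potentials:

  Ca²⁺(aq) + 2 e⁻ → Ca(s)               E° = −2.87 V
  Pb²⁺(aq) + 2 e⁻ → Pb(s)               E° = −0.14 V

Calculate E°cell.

The Pb²⁺/Pb couple has the higher E°, so Pb ion is reduced (cathode) and Ca is oxidized (anode).
E°cell = E°(cathode) − E°(anode) = −0.14 − (−2.87) = +2.73 V.

+2.73 V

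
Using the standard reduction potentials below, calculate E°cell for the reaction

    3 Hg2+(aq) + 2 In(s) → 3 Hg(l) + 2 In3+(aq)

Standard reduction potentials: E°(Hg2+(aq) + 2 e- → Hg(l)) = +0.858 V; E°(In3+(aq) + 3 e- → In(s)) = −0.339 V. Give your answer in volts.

Hg2+(aq) gains electrons, so the Hg²⁺/Hg couple is the cathode; the In³⁺/In couple is the anode.
E°cell = E°(cathode) − E°(anode) = +0.858 − (−0.339) = +1.197 V.

+1.197 V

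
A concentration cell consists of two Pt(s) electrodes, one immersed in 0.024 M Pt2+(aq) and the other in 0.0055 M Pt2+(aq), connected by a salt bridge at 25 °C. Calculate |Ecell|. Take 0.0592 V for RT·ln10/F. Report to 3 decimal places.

For a concentration cell E°cell = 0, since both electrodes use the same couple.
The compartment with the higher Pt2+(aq) concentration (0.024 M) acts as the cathode; ions are reduced there and produced at the dilute (0.0055 M) anode.
With n = 2, Ecell = −(0.0592/2)·log([dilute]/[conc]) = −(0.0592/2)·log(0.0055/0.024) = +0.019 V.

0.019 V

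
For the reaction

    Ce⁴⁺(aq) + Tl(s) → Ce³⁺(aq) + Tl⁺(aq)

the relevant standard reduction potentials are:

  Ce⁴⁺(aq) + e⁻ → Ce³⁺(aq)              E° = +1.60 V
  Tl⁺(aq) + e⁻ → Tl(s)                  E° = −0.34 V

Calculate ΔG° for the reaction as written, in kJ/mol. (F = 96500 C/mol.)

In the reaction as written Ce⁴⁺(aq) is reduced, so the Ce⁴⁺/Ce³⁺ couple is the cathode and Tl⁺/Tl is the anode.
E°cell = +1.60 − (−0.34) = +1.94 V; balancing electrons gives n = 1.
ΔG° = −nFE°cell = −(1)(96500)(+1.94) J/mol = −187 kJ/mol.

−187 kJ/mol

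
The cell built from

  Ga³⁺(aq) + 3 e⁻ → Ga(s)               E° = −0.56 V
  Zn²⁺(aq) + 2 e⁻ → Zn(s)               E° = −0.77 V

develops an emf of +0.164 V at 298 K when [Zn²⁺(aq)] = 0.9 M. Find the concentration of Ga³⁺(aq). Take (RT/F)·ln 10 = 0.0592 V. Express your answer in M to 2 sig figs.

With Ga³⁺/Ga at the cathode and Zn²⁺/Zn at the anode, E°cell = −0.56 − (−0.77) = +0.21 V (n = 6).
From the Nernst equation, log Q = n(E° − E)/0.0592 = 6·(+0.21 − (+0.164))/0.0592 = 4.662.
Balancing electrons gives 2 Ga³⁺(aq) + 3 Zn(s) → 2 Ga(s) + 3 Zn²⁺(aq); thus Q = [Zn²⁺(aq)]^3 / [Ga³⁺(aq)]^2.
Substituting the known concentrations and solving, log [Ga³⁺(aq)] = −2.400 and [Ga³⁺(aq)] = 0.0040 M.

0.0040 M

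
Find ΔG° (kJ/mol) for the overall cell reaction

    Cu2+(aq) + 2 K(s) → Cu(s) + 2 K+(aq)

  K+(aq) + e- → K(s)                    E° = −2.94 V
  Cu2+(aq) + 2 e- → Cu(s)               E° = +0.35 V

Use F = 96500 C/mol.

In the reaction as written Cu2+(aq) is reduced, so the Cu²⁺/Cu couple is the cathode and K⁺/K is the anode.
E°cell = +0.35 − (−2.94) = +3.29 V; balancing electrons gives n = 2.
ΔG° = −nFE°cell = −(2)(96500)(+3.29) J/mol = −635 kJ/mol.

−635 kJ/mol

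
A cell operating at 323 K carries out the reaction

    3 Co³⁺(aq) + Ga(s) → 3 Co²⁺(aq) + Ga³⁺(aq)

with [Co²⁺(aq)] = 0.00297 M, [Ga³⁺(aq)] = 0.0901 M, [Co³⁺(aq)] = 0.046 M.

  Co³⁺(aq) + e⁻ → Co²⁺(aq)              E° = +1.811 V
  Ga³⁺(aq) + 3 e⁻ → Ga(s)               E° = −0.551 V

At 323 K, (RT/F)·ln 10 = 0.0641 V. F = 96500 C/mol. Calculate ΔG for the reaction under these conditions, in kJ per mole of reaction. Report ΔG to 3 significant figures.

The standard cell potential is +1.811 − (−0.551) = +2.362 V, with n = 3 electrons in the balanced equation.
The reaction quotient is ([Co²⁺(aq)]^3·[Ga³⁺(aq)]) / [Co³⁺(aq)]^3 = 2.43×10^−5; by Nernst, E = +2.362 − (0.0641/3)(−4.615) = +2.4606 V.
Finally ΔG = −nFE = −(3)(96500 C/mol)(+2.4606 V) = −712 kJ/mol.

−712 kJ/mol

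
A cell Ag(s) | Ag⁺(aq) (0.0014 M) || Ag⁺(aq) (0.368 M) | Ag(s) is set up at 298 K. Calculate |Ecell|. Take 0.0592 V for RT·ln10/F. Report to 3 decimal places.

For a concentration cell E°cell = 0, since both electrodes use the same couple.
The compartment with the higher Ag⁺(aq) concentration (0.368 M) acts as the cathode; ions are reduced there and produced at the dilute (0.0014 M) anode.
With n = 1, Ecell = −(0.0592/1)·log([dilute]/[conc]) = −(0.0592/1)·log(0.0014/0.368) = +0.143 V.

0.143 V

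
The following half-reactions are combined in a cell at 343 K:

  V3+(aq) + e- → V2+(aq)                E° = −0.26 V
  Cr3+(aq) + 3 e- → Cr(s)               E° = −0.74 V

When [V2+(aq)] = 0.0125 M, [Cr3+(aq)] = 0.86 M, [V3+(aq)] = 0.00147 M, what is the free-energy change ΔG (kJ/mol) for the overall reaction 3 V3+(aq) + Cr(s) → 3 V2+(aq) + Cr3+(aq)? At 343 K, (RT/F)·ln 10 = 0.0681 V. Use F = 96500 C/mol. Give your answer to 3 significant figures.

The standard cell potential is −0.26 − (−0.74) = +0.48 V, with n = 3 electrons in the balanced equation.
Here Q = ([V2+(aq)]^3·[Cr3+(aq)]) / [V3+(aq)]^3 = 529 (log Q = 2.723), giving E = +0.48 − (0.0681/3)·(2.723) = +0.4182 V.
Finally ΔG = −nFE = −(3)(96500 C/mol)(+0.4182 V) = −121 kJ/mol.

−121 kJ/mol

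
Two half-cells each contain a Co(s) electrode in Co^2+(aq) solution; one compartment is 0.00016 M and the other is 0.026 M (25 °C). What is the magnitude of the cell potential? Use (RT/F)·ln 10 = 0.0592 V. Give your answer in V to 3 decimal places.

0.065 V

For a concentration cell E°cell = 0, since both electrodes use the same couple.
The compartment with the higher Co^2+(aq) concentration (0.026 M) acts as the cathode; ions are reduced there and produced at the dilute (0.00016 M) anode.
With n = 2, Ecell = −(0.0592/2)·log([dilute]/[conc]) = −(0.0592/2)·log(0.00016/0.026) = +0.065 V.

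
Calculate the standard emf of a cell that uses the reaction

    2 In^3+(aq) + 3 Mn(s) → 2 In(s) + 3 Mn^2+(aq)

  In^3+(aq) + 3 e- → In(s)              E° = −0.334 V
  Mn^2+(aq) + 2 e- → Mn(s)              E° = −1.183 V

In^3+(aq) gains electrons, so the In³⁺/In couple is the cathode; the Mn²⁺/Mn couple is the anode.
E°cell = E°(cathode) − E°(anode) = −0.334 − (−1.183) = +0.849 V.

+0.849 V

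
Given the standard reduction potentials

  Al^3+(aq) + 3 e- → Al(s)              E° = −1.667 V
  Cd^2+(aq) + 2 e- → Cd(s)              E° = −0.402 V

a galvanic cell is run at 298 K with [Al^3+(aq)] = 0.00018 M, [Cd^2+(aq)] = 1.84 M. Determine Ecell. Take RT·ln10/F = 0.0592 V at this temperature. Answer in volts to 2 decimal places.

+1.35 V

Since E°(Cd²⁺/Cd) > E°(Al³⁺/Al), Cd²⁺/Cd serves as the cathode.
E°cell = −0.402 − (−1.667) = +1.265 V, with n = 6 electrons transferred.
The balanced reaction is 3 Cd^2+(aq) + 2 Al(s) → 3 Cd(s) + 2 Al^3+(aq), so Q = [Al^3+(aq)]^2 / [Cd^2+(aq)]^3 = 5.2×10^−9 and log Q = −8.284.
Applying E = E° − (RT ln10/nF)·log Q gives +1.265 − (0.0592/6)(−8.284) = +1.35 V.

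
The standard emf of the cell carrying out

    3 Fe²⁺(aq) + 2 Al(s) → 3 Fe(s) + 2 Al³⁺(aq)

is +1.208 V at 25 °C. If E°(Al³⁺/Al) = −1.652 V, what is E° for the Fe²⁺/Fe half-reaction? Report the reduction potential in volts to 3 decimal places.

−0.444 V

In the reaction as written the Fe²⁺/Fe couple is reduced (cathode) and Al³⁺/Al is oxidized (anode), so E°cell = E°(Fe²⁺/Fe) − E°(Al³⁺/Al).
E°(Fe²⁺/Fe) = E°cell + E°(anode) = +1.208 + (−1.652) = −0.444 V.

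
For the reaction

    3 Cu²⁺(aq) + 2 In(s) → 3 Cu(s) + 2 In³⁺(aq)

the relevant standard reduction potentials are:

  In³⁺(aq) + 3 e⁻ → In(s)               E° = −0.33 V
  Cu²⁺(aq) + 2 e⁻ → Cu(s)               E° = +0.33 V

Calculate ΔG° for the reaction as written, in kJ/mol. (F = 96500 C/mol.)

−382 kJ/mol

In the reaction as written Cu²⁺(aq) is reduced, so the Cu²⁺/Cu couple is the cathode and In³⁺/In is the anode.
E°cell = +0.33 − (−0.33) = +0.66 V; balancing electrons gives n = 6.
ΔG° = −nFE°cell = −(6)(96500)(+0.66) J/mol = −382 kJ/mol.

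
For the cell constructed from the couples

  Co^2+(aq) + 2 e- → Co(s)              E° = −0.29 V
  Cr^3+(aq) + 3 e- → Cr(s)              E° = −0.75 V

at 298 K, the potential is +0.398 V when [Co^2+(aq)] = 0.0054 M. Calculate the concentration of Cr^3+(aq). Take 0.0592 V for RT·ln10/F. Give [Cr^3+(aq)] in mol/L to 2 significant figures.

0.55 M

Co²⁺/Co is the cathode (higher E°); E°cell = −0.29 − (−0.75) = +0.46 V with n = 6.
From the Nernst equation, log Q = n(E° − E)/0.0592 = 6·(+0.46 − (+0.398))/0.0592 = 6.284.
The balanced reaction is 3 Co^2+(aq) + 2 Cr(s) → 3 Co(s) + 2 Cr^3+(aq), so Q = [Cr^3+(aq)]^2 / [Co^2+(aq)]^3.
Isolating [Cr^3+(aq)] in Q = 10^{6.284} yields log [Cr^3+(aq)] = −0.259, i.e. 0.55 M.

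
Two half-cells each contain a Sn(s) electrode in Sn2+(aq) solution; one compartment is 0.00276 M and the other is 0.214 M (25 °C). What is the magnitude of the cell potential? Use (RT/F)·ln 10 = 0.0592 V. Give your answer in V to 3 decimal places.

0.056 V

For a concentration cell E°cell = 0, since both electrodes use the same couple.
The compartment with the higher Sn2+(aq) concentration (0.214 M) acts as the cathode; ions are reduced there and produced at the dilute (0.00276 M) anode.
With n = 2, Ecell = −(0.0592/2)·log([dilute]/[conc]) = −(0.0592/2)·log(0.00276/0.214) = +0.056 V.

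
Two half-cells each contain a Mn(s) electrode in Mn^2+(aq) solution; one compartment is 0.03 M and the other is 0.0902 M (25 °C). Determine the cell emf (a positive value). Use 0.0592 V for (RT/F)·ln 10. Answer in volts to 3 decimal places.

0.014 V

For a concentration cell E°cell = 0, since both electrodes use the same couple.
The compartment with the higher Mn^2+(aq) concentration (0.0902 M) acts as the cathode; ions are reduced there and produced at the dilute (0.03 M) anode.
With n = 2, Ecell = −(0.0592/2)·log([dilute]/[conc]) = −(0.0592/2)·log(0.03/0.0902) = +0.014 V.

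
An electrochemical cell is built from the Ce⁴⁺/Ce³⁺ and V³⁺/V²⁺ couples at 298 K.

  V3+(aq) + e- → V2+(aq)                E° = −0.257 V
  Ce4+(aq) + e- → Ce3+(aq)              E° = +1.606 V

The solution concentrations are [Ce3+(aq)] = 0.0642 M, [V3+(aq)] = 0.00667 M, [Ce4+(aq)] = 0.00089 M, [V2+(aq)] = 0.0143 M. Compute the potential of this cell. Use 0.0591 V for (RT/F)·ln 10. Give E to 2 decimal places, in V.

The Ce⁴⁺/Ce³⁺ couple has the more positive E°, so it is the cathode; V³⁺/V²⁺ is the anode.
E°cell = +1.606 − (−0.257) = +1.863 V, with n = 1 electron transferred.
Balancing gives Ce4+(aq) + V2+(aq) → Ce3+(aq) + V3+(aq); hence Q = ([Ce3+(aq)]·[V3+(aq)]) / ([Ce4+(aq)]·[V2+(aq)]) = 33.6 (log Q = 1.527).
Applying E = E° − (RT ln10/nF)·log Q gives +1.863 − (0.0591/1)(1.527) = +1.77 V.

+1.77 V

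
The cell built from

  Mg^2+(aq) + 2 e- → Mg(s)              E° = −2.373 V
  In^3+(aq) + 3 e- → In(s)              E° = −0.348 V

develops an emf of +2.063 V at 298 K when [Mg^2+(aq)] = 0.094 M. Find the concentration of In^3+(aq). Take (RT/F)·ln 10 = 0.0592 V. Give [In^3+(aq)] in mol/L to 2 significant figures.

2.4 M

The In³⁺/In couple has the larger reduction potential, so it is the cathode: E°cell = −0.348 − (−2.373) = +2.025 V and n = 6.
Since E = E° − (0.0592/n)·log Q, log Q = n(E° − E)/0.0592 = −3.851.
For 2 In^3+(aq) + 3 Mg(s) → 2 In(s) + 3 Mg^2+(aq), the reaction quotient is Q = [Mg^2+(aq)]^3 / [In^3+(aq)]^2.
Isolating [In^3+(aq)] in Q = 10^{−3.851} yields log [In^3+(aq)] = 0.385, i.e. 2.4 M.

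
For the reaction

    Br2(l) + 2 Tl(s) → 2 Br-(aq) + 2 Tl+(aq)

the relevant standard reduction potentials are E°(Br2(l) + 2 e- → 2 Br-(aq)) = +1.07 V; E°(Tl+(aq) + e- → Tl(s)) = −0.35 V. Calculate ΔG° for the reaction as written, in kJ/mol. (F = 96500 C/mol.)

In the reaction as written Br2(l) is reduced, so the Br₂/Br⁻ couple is the cathode and Tl⁺/Tl is the anode.
E°cell = +1.07 − (−0.35) = +1.42 V; balancing electrons gives n = 2.
ΔG° = −nFE°cell = −(2)(96500)(+1.42) J/mol = −274 kJ/mol.

−274 kJ/mol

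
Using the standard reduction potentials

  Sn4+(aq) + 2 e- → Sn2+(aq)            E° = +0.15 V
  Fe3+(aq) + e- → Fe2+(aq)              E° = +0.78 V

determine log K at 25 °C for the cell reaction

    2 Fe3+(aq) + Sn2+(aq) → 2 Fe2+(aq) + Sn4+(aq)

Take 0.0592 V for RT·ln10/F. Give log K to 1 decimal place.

The Fe³⁺/Fe²⁺ couple is reduced (cathode); E°cell = +0.78 − (+0.15) = +0.63 V with n = 2.
At equilibrium E = 0, so log K = nE°cell / 0.0592 = (2)(+0.63) / 0.0592 = 21.3.

log K = 21.3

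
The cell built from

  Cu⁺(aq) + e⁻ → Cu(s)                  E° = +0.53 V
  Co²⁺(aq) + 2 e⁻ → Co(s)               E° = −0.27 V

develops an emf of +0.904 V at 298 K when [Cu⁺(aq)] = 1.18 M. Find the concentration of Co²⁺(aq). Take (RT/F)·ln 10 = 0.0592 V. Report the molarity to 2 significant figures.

0.00043 M

The Cu⁺/Cu couple has the larger reduction potential, so it is the cathode: E°cell = +0.53 − (−0.27) = +0.80 V and n = 2.
Rearranging E = E° − (0.0592/n)·log Q gives log Q = 2(+0.80 − (+0.904))/0.0592 = −3.514.
The balanced reaction is 2 Cu⁺(aq) + Co(s) → 2 Cu(s) + Co²⁺(aq), so Q = [Co²⁺(aq)] / [Cu⁺(aq)]^2.
Isolating [Co²⁺(aq)] in Q = 10^{−3.514} yields log [Co²⁺(aq)] = −3.370, i.e. 0.00043 M.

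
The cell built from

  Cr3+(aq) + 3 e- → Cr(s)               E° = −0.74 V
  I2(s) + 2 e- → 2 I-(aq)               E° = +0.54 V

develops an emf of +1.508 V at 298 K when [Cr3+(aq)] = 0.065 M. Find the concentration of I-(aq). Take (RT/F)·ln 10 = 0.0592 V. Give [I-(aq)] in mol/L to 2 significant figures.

With I₂/I⁻ at the cathode and Cr³⁺/Cr at the anode, E°cell = +0.54 − (−0.74) = +1.28 V (n = 6).
Since E = E° − (0.0592/n)·log Q, log Q = n(E° − E)/0.0592 = −23.108.
For 3 I2(s) + 2 Cr(s) → 6 I-(aq) + 2 Cr3+(aq), the reaction quotient is Q = [I-(aq)]^6·[Cr3+(aq)]^2.
Isolating [I-(aq)] in Q = 10^{−23.108} yields log [I-(aq)] = −3.456, i.e. 0.00035 M.

0.00035 M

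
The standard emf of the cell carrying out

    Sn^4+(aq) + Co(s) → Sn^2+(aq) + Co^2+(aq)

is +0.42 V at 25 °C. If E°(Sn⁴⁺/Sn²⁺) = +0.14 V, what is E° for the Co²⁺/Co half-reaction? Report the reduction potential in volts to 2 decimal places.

−0.28 V

In the reaction as written the Sn⁴⁺/Sn²⁺ couple is reduced (cathode) and Co²⁺/Co is oxidized (anode), so E°cell = E°(Sn⁴⁺/Sn²⁺) − E°(Co²⁺/Co).
E°(Co²⁺/Co) = E°(cathode) − E°cell = +0.14 − (+0.42) = −0.28 V.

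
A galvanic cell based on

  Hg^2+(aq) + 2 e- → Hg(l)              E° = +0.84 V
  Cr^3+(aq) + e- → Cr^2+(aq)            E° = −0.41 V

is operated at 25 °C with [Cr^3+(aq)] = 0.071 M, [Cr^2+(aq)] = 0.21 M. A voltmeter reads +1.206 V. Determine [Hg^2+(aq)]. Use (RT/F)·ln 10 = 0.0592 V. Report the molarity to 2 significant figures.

With Hg²⁺/Hg at the cathode and Cr³⁺/Cr²⁺ at the anode, E°cell = +0.84 − (−0.41) = +1.25 V (n = 2).
From the Nernst equation, log Q = n(E° − E)/0.0592 = 2·(+1.25 − (+1.206))/0.0592 = 1.486.
The balanced reaction is Hg^2+(aq) + 2 Cr^2+(aq) → Hg(l) + 2 Cr^3+(aq), so Q = [Cr^3+(aq)]^2 / ([Hg^2+(aq)]·[Cr^2+(aq)]^2).
Isolating [Hg^2+(aq)] in Q = 10^{1.486} yields log [Hg^2+(aq)] = −2.428, i.e. 0.0037 M.

0.0037 M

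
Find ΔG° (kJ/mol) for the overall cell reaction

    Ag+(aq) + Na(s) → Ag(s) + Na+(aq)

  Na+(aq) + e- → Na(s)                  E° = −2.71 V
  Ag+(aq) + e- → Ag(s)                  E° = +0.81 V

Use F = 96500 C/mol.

In the reaction as written Ag+(aq) is reduced, so the Ag⁺/Ag couple is the cathode and Na⁺/Na is the anode.
E°cell = +0.81 − (−2.71) = +3.52 V; balancing electrons gives n = 1.
ΔG° = −nFE°cell = −(1)(96500)(+3.52) J/mol = −340 kJ/mol.

−340 kJ/mol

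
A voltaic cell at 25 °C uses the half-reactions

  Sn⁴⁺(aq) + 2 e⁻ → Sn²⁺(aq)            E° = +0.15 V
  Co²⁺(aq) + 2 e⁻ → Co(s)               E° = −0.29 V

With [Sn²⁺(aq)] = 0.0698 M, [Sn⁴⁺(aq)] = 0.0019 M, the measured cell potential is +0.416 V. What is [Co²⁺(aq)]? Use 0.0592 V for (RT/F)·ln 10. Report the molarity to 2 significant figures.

The Sn⁴⁺/Sn²⁺ couple has the larger reduction potential, so it is the cathode: E°cell = +0.15 − (−0.29) = +0.44 V and n = 2.
From the Nernst equation, log Q = n(E° − E)/0.0592 = 2·(+0.44 − (+0.416))/0.0592 = 0.811.
Balancing electrons gives Sn⁴⁺(aq) + Co(s) → Sn²⁺(aq) + Co²⁺(aq); thus Q = ([Sn²⁺(aq)]·[Co²⁺(aq)]) / [Sn⁴⁺(aq)].
Isolating [Co²⁺(aq)] in Q = 10^{0.811} yields log [Co²⁺(aq)] = −0.754, i.e. 0.18 M.

0.18 M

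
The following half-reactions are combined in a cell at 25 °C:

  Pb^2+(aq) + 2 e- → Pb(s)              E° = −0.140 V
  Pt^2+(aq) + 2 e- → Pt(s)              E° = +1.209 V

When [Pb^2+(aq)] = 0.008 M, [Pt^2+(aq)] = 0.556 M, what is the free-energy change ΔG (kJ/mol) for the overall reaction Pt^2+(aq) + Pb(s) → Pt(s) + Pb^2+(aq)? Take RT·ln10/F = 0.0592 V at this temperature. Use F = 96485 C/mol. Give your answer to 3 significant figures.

−271 kJ/mol

E°cell = +1.209 − (−0.140) = +1.349 V; the balanced reaction transfers n = 2 electrons.
Here Q = [Pb^2+(aq)] / [Pt^2+(aq)] = 0.0144 (log Q = −1.842), giving E = +1.349 − (0.0592/2)·(−1.842) = +1.4035 V.
Then ΔG = −nFE = −2 × 96485 × +1.4035 J/mol = −271 kJ/mol.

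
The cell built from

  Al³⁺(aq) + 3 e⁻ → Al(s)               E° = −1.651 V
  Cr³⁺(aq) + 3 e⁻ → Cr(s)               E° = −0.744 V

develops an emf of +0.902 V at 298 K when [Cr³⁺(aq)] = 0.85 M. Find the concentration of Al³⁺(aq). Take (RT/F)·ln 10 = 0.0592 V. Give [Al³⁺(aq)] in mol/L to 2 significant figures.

1.5 M

The Cr³⁺/Cr couple has the larger reduction potential, so it is the cathode: E°cell = −0.744 − (−1.651) = +0.907 V and n = 3.
Rearranging E = E° − (0.0592/n)·log Q gives log Q = 3(+0.907 − (+0.902))/0.0592 = 0.253.
For Cr³⁺(aq) + Al(s) → Cr(s) + Al³⁺(aq), the reaction quotient is Q = [Al³⁺(aq)] / [Cr³⁺(aq)].
Solving for the unknown gives log [Al³⁺(aq)] = 0.182, so [Al³⁺(aq)] ≈ 1.5 M.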